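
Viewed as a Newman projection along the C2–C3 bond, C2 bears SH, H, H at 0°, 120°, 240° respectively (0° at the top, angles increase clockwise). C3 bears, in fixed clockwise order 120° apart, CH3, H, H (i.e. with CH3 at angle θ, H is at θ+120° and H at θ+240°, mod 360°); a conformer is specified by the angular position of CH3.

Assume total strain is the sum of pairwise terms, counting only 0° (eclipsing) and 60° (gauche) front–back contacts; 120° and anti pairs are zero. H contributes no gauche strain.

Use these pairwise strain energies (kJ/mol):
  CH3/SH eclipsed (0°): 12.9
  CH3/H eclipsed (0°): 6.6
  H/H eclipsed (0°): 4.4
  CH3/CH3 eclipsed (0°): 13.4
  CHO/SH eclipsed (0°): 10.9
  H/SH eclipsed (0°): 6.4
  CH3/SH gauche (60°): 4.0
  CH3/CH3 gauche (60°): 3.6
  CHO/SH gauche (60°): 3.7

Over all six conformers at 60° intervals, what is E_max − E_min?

21.7 kJ/mol

CH3 at 0° (eclipsed): SH(0°)/CH3(0°) eclipsed 12.9; H(120°)/H(120°) eclipsed 4.4; H(240°)/H(240°) eclipsed 4.4 → 21.7 kJ/mol.
CH3 at 60° (staggered): SH(0°)/CH3(60°) gauche 4.0 → 4.0 kJ/mol.
CH3 at 120° (eclipsed): SH(0°)/H(0°) eclipsed 6.4; H(120°)/CH3(120°) eclipsed 6.6; H(240°)/H(240°) eclipsed 4.4 → 17.4 kJ/mol.
CH3 at 180° (staggered): no non-H gauche contacts → 0.0 kJ/mol.
CH3 at 240° (eclipsed): SH(0°)/H(0°) eclipsed 6.4; H(120°)/H(120°) eclipsed 4.4; H(240°)/CH3(240°) eclipsed 6.6 → 17.4 kJ/mol.
CH3 at 300° (staggered): SH(0°)/CH3(300°) gauche 4.0 → 4.0 kJ/mol.
Max at 0° (21.7 kJ/mol), min at 180° (0.0 kJ/mol); barrier = 21.7 kJ/mol.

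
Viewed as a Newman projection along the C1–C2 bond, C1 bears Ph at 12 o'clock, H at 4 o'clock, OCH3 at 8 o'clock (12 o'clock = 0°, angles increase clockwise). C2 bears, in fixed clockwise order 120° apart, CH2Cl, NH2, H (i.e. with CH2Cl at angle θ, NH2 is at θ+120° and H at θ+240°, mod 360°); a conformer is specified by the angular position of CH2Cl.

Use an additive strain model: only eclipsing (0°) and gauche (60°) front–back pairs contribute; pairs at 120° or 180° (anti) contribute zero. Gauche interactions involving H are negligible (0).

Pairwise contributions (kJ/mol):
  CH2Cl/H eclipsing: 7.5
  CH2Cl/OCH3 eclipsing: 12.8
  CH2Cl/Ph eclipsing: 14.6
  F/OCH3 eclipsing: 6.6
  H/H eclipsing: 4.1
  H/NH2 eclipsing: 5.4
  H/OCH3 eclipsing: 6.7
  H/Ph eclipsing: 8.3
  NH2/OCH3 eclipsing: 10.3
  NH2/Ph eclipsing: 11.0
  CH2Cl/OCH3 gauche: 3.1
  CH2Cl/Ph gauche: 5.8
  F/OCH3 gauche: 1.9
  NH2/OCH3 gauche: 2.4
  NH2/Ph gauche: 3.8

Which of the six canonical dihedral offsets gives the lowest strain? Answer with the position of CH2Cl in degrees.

CH2Cl at 0° (eclipsed): Ph(0°)/CH2Cl(0°) eclipsed 14.6; H(120°)/NH2(120°) eclipsed 5.4; OCH3(240°)/H(240°) eclipsed 6.7 → 26.7 kJ/mol.
CH2Cl at 60° (staggered): Ph(0°)/CH2Cl(60°) gauche 5.8; OCH3(240°)/NH2(180°) gauche 2.4 → 8.2 kJ/mol.
CH2Cl at 120° (eclipsed): Ph(0°)/H(0°) eclipsed 8.3; H(120°)/CH2Cl(120°) eclipsed 7.5; OCH3(240°)/NH2(240°) eclipsed 10.3 → 26.1 kJ/mol.
CH2Cl at 180° (staggered): Ph(0°)/NH2(300°) gauche 3.8; OCH3(240°)/CH2Cl(180°) gauche 3.1; OCH3(240°)/NH2(300°) gauche 2.4 → 9.3 kJ/mol.
CH2Cl at 240° (eclipsed): Ph(0°)/NH2(0°) eclipsed 11.0; H(120°)/H(120°) eclipsed 4.1; OCH3(240°)/CH2Cl(240°) eclipsed 12.8 → 27.9 kJ/mol.
CH2Cl at 300° (staggered): Ph(0°)/CH2Cl(300°) gauche 5.8; Ph(0°)/NH2(60°) gauche 3.8; OCH3(240°)/CH2Cl(300°) gauche 3.1 → 12.7 kJ/mol.
The minimum (8.2 kJ/mol) occurs with CH2Cl at 60°.

60°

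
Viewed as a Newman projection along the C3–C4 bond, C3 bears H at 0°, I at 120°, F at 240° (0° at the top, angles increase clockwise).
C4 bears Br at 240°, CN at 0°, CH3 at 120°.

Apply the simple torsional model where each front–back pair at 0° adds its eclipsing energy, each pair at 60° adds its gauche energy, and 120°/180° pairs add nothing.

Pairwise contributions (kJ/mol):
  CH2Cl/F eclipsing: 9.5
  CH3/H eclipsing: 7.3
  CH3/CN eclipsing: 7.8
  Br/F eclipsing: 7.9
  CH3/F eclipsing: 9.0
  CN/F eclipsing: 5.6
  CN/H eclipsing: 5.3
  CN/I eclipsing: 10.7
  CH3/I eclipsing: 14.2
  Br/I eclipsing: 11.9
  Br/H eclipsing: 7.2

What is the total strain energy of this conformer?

27.4 kJ/mol

This conformer (eclipsed): H–CN eclipsed, I–CH3 eclipsed, F–Br eclipsed; 5.3 + 14.2 + 7.9 = 27.4 kJ/mol.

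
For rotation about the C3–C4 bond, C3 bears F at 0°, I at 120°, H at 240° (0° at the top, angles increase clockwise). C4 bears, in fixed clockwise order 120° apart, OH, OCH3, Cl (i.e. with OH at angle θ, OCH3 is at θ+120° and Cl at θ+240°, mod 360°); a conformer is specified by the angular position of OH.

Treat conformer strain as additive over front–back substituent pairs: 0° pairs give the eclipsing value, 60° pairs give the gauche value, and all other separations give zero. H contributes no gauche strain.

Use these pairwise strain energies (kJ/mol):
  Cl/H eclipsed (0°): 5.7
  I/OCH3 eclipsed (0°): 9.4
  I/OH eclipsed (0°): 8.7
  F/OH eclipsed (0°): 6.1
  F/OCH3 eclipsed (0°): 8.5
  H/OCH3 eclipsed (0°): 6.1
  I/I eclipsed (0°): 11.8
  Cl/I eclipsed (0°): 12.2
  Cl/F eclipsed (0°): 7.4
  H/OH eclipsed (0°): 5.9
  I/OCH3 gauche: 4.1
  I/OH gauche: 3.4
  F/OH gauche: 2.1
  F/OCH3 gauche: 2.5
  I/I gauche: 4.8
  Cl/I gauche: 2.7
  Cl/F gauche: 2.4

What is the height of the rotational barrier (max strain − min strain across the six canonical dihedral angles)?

OH at 0° is eclipsed. F at 0° is eclipsed with OH at 0° (6.1); I at 120° is eclipsed with OCH3 at 120° (9.4); H at 240° is eclipsed with Cl at 240° (5.7). Total 21.2 kJ/mol.
OH at 60° is staggered. F at 0° is gauche with OH at 60° (2.1); F at 0° is gauche with Cl at 300° (2.4); I at 120° is gauche with OH at 60° (3.4); I at 120° is gauche with OCH3 at 180° (4.1). Total 12.0 kJ/mol.
OH at 120° is eclipsed. F at 0° is eclipsed with Cl at 0° (7.4); I at 120° is eclipsed with OH at 120° (8.7); H at 240° is eclipsed with OCH3 at 240° (6.1). Total 22.2 kJ/mol.
OH at 180° is staggered. F at 0° is gauche with OCH3 at 300° (2.5); F at 0° is gauche with Cl at 60° (2.4); I at 120° is gauche with OH at 180° (3.4); I at 120° is gauche with Cl at 60° (2.7). Total 11.0 kJ/mol.
OH at 240° is eclipsed. F at 0° is eclipsed with OCH3 at 0° (8.5); I at 120° is eclipsed with Cl at 120° (12.2); H at 240° is eclipsed with OH at 240° (5.9). Total 26.6 kJ/mol.
OH at 300° is staggered. F at 0° is gauche with OH at 300° (2.1); F at 0° is gauche with OCH3 at 60° (2.5); I at 120° is gauche with OCH3 at 60° (4.1); I at 120° is gauche with Cl at 180° (2.7). Total 11.4 kJ/mol.
Max at 240° (26.6 kJ/mol), min at 180° (11.0 kJ/mol); barrier = 15.6 kJ/mol.

15.6 kJ/mol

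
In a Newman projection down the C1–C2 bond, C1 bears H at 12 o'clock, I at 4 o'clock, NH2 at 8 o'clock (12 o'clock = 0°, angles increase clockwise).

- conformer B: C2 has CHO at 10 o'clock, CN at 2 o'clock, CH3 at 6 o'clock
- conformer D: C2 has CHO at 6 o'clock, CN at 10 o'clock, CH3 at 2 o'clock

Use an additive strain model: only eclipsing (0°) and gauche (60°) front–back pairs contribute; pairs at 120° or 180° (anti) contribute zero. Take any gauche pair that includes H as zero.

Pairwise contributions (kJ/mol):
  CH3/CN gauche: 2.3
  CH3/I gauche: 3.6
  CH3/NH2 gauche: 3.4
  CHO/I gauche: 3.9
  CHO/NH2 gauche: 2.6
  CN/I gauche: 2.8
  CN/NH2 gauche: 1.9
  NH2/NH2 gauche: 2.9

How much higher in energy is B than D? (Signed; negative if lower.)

+0.4 kJ/mol

B (staggered): I–CN gauche, I–CH3 gauche, NH2–CHO gauche, NH2–CH3 gauche; 2.8 + 3.6 + 2.6 + 3.4 = 12.4 kJ/mol.
D (staggered): I–CHO gauche, I–CH3 gauche, NH2–CHO gauche, NH2–CN gauche; 3.9 + 3.6 + 2.6 + 1.9 = 12.0 kJ/mol.
E(B) − E(D) = 12.4 − 12.0 = +0.4 kJ/mol.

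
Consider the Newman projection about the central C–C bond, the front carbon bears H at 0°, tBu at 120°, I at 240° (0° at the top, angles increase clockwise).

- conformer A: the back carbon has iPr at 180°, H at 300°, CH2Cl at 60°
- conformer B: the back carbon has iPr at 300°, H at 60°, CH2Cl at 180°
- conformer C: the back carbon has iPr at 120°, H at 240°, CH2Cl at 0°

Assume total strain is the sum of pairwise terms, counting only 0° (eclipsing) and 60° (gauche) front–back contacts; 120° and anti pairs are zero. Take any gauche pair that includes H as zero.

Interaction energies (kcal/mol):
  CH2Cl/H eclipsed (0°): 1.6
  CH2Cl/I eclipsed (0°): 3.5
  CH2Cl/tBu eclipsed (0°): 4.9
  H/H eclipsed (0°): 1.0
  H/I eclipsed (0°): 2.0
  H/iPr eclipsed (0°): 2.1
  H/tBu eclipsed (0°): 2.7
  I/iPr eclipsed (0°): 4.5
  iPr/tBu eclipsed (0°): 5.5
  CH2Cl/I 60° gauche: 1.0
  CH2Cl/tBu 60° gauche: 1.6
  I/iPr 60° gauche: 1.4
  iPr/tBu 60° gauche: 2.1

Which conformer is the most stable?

A is staggered. tBu at 120° is gauche with iPr at 180° (2.1); tBu at 120° is gauche with CH2Cl at 60° (1.6); I at 240° is gauche with iPr at 180° (1.4). Total 5.1 kcal/mol.
B is staggered. tBu at 120° is gauche with CH2Cl at 180° (1.6); I at 240° is gauche with iPr at 300° (1.4); I at 240° is gauche with CH2Cl at 180° (1.0). Total 4.0 kcal/mol.
C is eclipsed. H at 0° is eclipsed with CH2Cl at 0° (1.6); tBu at 120° is eclipsed with iPr at 120° (5.5); I at 240° is eclipsed with H at 240° (2.0). Total 9.1 kcal/mol.
B has the lowest total (4.0 kcal/mol).

B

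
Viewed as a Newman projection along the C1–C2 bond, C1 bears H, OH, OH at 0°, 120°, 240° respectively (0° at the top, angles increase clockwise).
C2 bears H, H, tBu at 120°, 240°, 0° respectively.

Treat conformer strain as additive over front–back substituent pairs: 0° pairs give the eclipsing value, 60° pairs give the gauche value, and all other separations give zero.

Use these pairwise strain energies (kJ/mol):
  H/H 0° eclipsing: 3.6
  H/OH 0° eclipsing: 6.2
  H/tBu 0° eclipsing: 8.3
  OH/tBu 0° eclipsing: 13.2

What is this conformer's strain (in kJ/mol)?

This conformer (eclipsed): H–tBu eclipsed, OH–H eclipsed, OH–H eclipsed; 8.3 + 6.2 + 6.2 = 20.7 kJ/mol.

20.7 kJ/mol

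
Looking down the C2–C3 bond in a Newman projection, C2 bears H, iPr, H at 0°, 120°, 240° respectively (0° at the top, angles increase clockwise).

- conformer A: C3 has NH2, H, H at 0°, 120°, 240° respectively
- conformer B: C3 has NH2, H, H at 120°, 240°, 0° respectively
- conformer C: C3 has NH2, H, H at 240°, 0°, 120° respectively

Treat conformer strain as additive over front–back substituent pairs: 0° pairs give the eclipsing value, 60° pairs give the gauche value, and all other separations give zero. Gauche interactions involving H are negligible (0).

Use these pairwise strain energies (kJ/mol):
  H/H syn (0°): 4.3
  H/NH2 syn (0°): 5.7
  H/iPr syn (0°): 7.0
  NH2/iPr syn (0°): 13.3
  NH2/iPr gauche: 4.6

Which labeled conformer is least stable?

B

A (eclipsed): H–NH2 eclipsed, iPr–H eclipsed, H–H eclipsed; 5.7 + 7.0 + 4.3 = 17.0 kJ/mol.
B (eclipsed): H–H eclipsed, iPr–NH2 eclipsed, H–H eclipsed; 4.3 + 13.3 + 4.3 = 21.9 kJ/mol.
C (eclipsed): H–H eclipsed, iPr–H eclipsed, H–NH2 eclipsed; 4.3 + 7.0 + 5.7 = 17.0 kJ/mol.
B has the highest total (21.9 kJ/mol).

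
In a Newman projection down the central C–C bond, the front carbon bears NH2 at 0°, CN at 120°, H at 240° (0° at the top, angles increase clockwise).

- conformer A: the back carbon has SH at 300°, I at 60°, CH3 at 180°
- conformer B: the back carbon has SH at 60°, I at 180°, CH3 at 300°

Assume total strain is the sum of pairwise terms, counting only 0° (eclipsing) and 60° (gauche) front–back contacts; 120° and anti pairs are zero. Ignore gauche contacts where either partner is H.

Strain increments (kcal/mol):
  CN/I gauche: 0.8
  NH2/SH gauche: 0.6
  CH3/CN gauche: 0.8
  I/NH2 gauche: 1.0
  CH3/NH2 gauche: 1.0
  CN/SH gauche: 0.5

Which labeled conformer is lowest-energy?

A (staggered): NH2–SH gauche, NH2–I gauche, CN–I gauche, CN–CH3 gauche; 0.6 + 1.0 + 0.8 + 0.8 = 3.2 kcal/mol.
B (staggered): NH2–SH gauche, NH2–CH3 gauche, CN–SH gauche, CN–I gauche; 0.6 + 1.0 + 0.5 + 0.8 = 2.9 kcal/mol.
B has the lowest total (2.9 kcal/mol).

B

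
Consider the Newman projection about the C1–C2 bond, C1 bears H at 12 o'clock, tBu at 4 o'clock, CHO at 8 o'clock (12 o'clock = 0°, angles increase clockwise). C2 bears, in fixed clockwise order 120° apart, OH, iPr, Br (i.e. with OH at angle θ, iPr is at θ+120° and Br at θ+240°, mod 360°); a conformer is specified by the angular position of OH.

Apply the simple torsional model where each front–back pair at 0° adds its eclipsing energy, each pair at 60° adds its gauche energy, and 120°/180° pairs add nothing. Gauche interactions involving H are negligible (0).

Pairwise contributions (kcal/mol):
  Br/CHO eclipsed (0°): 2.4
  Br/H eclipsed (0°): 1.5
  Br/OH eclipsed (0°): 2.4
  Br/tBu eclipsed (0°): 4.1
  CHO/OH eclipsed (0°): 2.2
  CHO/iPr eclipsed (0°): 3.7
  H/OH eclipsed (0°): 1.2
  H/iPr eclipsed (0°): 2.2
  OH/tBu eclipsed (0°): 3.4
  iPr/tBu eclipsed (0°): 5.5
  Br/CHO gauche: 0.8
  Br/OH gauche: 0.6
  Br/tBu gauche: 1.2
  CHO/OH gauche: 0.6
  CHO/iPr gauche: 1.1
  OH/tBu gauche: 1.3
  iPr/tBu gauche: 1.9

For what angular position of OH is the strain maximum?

OH at 0° is eclipsed. H at 0° is eclipsed with OH at 0° (1.2); tBu at 120° is eclipsed with iPr at 120° (5.5); CHO at 240° is eclipsed with Br at 240° (2.4). Total 9.1 kcal/mol.
OH at 60° is staggered. tBu at 120° is gauche with OH at 60° (1.3); tBu at 120° is gauche with iPr at 180° (1.9); CHO at 240° is gauche with iPr at 180° (1.1); CHO at 240° is gauche with Br at 300° (0.8). Total 5.1 kcal/mol.
OH at 120° is eclipsed. H at 0° is eclipsed with Br at 0° (1.5); tBu at 120° is eclipsed with OH at 120° (3.4); CHO at 240° is eclipsed with iPr at 240° (3.7). Total 8.6 kcal/mol.
OH at 180° is staggered. tBu at 120° is gauche with OH at 180° (1.3); tBu at 120° is gauche with Br at 60° (1.2); CHO at 240° is gauche with OH at 180° (0.6); CHO at 240° is gauche with iPr at 300° (1.1). Total 4.2 kcal/mol.
OH at 240° is eclipsed. H at 0° is eclipsed with iPr at 0° (2.2); tBu at 120° is eclipsed with Br at 120° (4.1); CHO at 240° is eclipsed with OH at 240° (2.2). Total 8.5 kcal/mol.
OH at 300° is staggered. tBu at 120° is gauche with iPr at 60° (1.9); tBu at 120° is gauche with Br at 180° (1.2); CHO at 240° is gauche with OH at 300° (0.6); CHO at 240° is gauche with Br at 180° (0.8). Total 4.5 kcal/mol.
The maximum (9.1 kcal/mol) occurs with OH at 0°.

0°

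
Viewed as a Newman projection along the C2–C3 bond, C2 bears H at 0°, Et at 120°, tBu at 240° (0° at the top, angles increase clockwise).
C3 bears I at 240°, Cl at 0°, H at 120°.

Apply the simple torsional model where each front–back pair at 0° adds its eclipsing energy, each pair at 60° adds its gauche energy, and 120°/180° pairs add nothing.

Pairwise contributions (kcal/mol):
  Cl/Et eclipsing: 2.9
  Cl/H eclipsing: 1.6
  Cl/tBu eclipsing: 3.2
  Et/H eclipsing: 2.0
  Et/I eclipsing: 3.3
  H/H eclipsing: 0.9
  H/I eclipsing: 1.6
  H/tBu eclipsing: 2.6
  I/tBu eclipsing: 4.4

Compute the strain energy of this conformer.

This conformer (eclipsed): H(0°)/Cl(0°) eclipsed 1.6; Et(120°)/H(120°) eclipsed 2.0; tBu(240°)/I(240°) eclipsed 4.4 → 8.0 kcal/mol.

8.0 kcal/mol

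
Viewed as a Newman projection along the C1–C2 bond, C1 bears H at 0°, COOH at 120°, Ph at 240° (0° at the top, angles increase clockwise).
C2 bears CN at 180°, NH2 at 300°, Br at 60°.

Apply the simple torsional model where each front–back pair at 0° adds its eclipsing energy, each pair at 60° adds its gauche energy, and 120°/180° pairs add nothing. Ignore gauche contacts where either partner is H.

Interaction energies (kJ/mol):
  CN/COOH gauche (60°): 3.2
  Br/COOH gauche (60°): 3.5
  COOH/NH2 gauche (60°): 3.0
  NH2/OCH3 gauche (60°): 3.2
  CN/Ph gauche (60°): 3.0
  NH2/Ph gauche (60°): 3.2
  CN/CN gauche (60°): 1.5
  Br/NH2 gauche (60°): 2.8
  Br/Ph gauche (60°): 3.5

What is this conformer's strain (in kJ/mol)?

This conformer is staggered. COOH at 120° is gauche with CN at 180° (3.2); COOH at 120° is gauche with Br at 60° (3.5); Ph at 240° is gauche with CN at 180° (3.0); Ph at 240° is gauche with NH2 at 300° (3.2). Total 12.9 kJ/mol.

12.9 kJ/mol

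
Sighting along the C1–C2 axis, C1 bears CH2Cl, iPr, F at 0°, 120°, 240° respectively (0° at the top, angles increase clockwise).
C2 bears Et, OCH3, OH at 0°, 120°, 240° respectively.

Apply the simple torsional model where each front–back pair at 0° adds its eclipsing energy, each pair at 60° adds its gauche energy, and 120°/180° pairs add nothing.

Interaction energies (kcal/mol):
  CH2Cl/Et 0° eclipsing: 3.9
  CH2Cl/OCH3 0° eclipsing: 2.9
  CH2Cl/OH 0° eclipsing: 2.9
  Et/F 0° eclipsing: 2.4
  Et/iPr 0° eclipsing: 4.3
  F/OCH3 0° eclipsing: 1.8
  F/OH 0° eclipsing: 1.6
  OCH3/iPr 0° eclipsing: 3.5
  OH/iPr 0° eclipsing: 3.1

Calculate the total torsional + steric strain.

9.0 kcal/mol

This conformer (eclipsed): CH2Cl(0°)/Et(0°) eclipsed 3.9; iPr(120°)/OCH3(120°) eclipsed 3.5; F(240°)/OH(240°) eclipsed 1.6 → 9.0 kcal/mol.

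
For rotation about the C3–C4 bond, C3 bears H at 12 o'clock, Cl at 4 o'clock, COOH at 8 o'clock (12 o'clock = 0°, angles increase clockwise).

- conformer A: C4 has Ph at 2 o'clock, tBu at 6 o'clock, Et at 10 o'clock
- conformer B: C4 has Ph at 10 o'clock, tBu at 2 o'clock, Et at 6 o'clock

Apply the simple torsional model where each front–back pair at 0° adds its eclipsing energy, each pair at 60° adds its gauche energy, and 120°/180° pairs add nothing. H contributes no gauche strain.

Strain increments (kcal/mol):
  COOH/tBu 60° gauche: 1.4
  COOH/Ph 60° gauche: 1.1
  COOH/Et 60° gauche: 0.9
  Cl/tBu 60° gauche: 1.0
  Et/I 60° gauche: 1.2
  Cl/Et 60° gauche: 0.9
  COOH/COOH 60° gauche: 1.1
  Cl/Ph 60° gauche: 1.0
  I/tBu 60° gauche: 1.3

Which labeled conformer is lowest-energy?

A (staggered): Cl–Ph gauche, Cl–tBu gauche, COOH–tBu gauche, COOH–Et gauche; 1.0 + 1.0 + 1.4 + 0.9 = 4.3 kcal/mol.
B (staggered): Cl–tBu gauche, Cl–Et gauche, COOH–Ph gauche, COOH–Et gauche; 1.0 + 0.9 + 1.1 + 0.9 = 3.9 kcal/mol.
B has the lowest total (3.9 kcal/mol).

B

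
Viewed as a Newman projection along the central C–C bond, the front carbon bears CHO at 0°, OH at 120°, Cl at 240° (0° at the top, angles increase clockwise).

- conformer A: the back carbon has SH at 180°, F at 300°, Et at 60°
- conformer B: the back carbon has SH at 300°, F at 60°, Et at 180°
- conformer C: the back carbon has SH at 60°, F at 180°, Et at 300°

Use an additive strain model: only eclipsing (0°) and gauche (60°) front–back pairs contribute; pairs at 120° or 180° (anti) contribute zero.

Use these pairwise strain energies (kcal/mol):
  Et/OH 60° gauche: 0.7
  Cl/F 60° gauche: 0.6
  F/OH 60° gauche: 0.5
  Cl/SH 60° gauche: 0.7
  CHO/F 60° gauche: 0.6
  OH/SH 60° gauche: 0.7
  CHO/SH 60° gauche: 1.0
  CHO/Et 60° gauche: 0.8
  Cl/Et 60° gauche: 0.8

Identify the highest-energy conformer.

A (staggered): CHO(0°)/F(300°) gauche 0.6; CHO(0°)/Et(60°) gauche 0.8; OH(120°)/SH(180°) gauche 0.7; OH(120°)/Et(60°) gauche 0.7; Cl(240°)/SH(180°) gauche 0.7; Cl(240°)/F(300°) gauche 0.6 → 4.1 kcal/mol.
B (staggered): CHO(0°)/SH(300°) gauche 1.0; CHO(0°)/F(60°) gauche 0.6; OH(120°)/F(60°) gauche 0.5; OH(120°)/Et(180°) gauche 0.7; Cl(240°)/SH(300°) gauche 0.7; Cl(240°)/Et(180°) gauche 0.8 → 4.3 kcal/mol.
C (staggered): CHO(0°)/SH(60°) gauche 1.0; CHO(0°)/Et(300°) gauche 0.8; OH(120°)/SH(60°) gauche 0.7; OH(120°)/F(180°) gauche 0.5; Cl(240°)/F(180°) gauche 0.6; Cl(240°)/Et(300°) gauche 0.8 → 4.4 kcal/mol.
C has the highest total (4.4 kcal/mol).

C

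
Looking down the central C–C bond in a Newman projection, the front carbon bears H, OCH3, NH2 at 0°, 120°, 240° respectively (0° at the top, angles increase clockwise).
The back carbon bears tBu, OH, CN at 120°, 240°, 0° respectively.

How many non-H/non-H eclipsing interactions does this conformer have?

Non-H eclipsing pairs: OCH3(120°)/tBu(120°); NH2(240°)/OH(240°) — 2 interactions.

2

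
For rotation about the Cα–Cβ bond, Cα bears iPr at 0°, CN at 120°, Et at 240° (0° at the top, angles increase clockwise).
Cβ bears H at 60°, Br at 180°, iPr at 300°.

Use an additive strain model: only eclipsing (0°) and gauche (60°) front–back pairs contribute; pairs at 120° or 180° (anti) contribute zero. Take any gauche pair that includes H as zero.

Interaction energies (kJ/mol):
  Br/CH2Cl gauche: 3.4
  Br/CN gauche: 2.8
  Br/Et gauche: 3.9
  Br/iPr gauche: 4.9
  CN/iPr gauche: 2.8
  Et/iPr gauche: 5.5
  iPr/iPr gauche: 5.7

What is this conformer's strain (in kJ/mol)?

17.9 kJ/mol

This conformer (staggered): iPr(0°)/iPr(300°) gauche 5.7; CN(120°)/Br(180°) gauche 2.8; Et(240°)/Br(180°) gauche 3.9; Et(240°)/iPr(300°) gauche 5.5 → 17.9 kJ/mol.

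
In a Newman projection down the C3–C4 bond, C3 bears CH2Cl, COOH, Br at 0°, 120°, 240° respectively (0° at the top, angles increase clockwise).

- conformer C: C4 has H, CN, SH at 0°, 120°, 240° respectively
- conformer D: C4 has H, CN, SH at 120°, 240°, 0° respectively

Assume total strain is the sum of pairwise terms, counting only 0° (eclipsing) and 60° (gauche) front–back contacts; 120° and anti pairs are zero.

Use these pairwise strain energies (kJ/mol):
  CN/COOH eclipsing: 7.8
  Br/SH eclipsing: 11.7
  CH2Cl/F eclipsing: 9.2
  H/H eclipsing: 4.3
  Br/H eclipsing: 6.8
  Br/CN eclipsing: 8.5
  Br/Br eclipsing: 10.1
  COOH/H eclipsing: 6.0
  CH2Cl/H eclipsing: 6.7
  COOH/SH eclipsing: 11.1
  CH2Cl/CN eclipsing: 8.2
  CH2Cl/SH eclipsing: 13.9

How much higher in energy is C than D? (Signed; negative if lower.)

C is eclipsed. CH2Cl at 0° is eclipsed with H at 0° (6.7); COOH at 120° is eclipsed with CN at 120° (7.8); Br at 240° is eclipsed with SH at 240° (11.7). Total 26.2 kJ/mol.
D is eclipsed. CH2Cl at 0° is eclipsed with SH at 0° (13.9); COOH at 120° is eclipsed with H at 120° (6.0); Br at 240° is eclipsed with CN at 240° (8.5). Total 28.4 kJ/mol.
E(C) − E(D) = 26.2 − 28.4 = -2.2 kJ/mol.

-2.2 kJ/mol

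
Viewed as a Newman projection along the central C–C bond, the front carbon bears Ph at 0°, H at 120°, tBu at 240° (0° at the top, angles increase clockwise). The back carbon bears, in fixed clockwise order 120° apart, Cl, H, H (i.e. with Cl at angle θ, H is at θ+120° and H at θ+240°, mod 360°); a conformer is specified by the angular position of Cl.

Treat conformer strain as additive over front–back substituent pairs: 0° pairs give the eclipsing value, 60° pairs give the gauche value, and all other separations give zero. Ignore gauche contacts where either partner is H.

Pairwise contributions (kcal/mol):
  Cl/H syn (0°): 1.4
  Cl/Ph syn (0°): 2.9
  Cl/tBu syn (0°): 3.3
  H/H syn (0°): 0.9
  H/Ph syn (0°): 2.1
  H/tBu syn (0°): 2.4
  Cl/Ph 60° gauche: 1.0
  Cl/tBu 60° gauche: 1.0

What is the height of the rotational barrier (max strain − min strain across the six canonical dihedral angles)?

5.3 kcal/mol

Cl at 0° (eclipsed): Ph(0°)/Cl(0°) eclipsed 2.9; H(120°)/H(120°) eclipsed 0.9; tBu(240°)/H(240°) eclipsed 2.4 → 6.2 kcal/mol.
Cl at 60° (staggered): Ph(0°)/Cl(60°) gauche 1.0 → 1.0 kcal/mol.
Cl at 120° (eclipsed): Ph(0°)/H(0°) eclipsed 2.1; H(120°)/Cl(120°) eclipsed 1.4; tBu(240°)/H(240°) eclipsed 2.4 → 5.9 kcal/mol.
Cl at 180° (staggered): tBu(240°)/Cl(180°) gauche 1.0 → 1.0 kcal/mol.
Cl at 240° (eclipsed): Ph(0°)/H(0°) eclipsed 2.1; H(120°)/H(120°) eclipsed 0.9; tBu(240°)/Cl(240°) eclipsed 3.3 → 6.3 kcal/mol.
Cl at 300° (staggered): Ph(0°)/Cl(300°) gauche 1.0; tBu(240°)/Cl(300°) gauche 1.0 → 2.0 kcal/mol.
Max at 240° (6.3 kcal/mol), min at 60° (1.0 kcal/mol); barrier = 5.3 kcal/mol.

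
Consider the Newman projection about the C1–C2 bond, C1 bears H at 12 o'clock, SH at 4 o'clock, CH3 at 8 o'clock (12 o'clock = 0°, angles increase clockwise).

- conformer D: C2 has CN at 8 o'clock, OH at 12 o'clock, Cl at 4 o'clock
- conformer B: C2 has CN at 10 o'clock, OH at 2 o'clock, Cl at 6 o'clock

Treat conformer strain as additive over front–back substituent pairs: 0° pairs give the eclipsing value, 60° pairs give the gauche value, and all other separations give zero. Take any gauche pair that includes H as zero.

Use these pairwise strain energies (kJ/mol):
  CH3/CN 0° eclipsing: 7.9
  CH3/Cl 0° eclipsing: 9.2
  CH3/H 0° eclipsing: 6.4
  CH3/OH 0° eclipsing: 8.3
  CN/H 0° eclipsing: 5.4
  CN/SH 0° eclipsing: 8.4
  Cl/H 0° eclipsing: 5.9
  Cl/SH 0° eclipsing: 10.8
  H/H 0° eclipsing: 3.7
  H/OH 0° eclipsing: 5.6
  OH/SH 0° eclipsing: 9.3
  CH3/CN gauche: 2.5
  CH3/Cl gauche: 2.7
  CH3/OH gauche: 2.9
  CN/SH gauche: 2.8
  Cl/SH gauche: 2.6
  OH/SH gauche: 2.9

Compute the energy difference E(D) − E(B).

D (eclipsed): H–OH eclipsed, SH–Cl eclipsed, CH3–CN eclipsed; 5.6 + 10.8 + 7.9 = 24.3 kJ/mol.
B (staggered): SH–OH gauche, SH–Cl gauche, CH3–CN gauche, CH3–Cl gauche; 2.9 + 2.6 + 2.5 + 2.7 = 10.7 kJ/mol.
E(D) − E(B) = 24.3 − 10.7 = +13.6 kJ/mol.

+13.6 kJ/mol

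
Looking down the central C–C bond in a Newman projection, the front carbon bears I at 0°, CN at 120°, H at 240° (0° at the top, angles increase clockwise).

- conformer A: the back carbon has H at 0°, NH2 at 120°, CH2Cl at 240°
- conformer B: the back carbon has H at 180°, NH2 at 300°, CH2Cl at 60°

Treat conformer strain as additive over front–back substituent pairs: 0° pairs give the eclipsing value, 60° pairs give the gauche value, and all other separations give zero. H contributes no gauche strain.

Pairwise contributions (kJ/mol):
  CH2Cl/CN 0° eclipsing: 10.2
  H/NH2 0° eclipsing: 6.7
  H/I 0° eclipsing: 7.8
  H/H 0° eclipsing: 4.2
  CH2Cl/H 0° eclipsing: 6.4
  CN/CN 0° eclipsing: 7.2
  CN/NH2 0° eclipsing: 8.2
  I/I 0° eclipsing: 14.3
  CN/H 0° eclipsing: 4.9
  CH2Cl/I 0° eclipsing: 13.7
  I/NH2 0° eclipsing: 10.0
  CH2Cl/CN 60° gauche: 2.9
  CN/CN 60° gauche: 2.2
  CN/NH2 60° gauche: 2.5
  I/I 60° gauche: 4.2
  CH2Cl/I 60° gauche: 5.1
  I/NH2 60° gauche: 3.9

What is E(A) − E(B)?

+10.5 kJ/mol

A is eclipsed. I at 0° is eclipsed with H at 0° (7.8); CN at 120° is eclipsed with NH2 at 120° (8.2); H at 240° is eclipsed with CH2Cl at 240° (6.4). Total 22.4 kJ/mol.
B is staggered. I at 0° is gauche with NH2 at 300° (3.9); I at 0° is gauche with CH2Cl at 60° (5.1); CN at 120° is gauche with CH2Cl at 60° (2.9). Total 11.9 kJ/mol.
E(A) − E(B) = 22.4 − 11.9 = +10.5 kJ/mol.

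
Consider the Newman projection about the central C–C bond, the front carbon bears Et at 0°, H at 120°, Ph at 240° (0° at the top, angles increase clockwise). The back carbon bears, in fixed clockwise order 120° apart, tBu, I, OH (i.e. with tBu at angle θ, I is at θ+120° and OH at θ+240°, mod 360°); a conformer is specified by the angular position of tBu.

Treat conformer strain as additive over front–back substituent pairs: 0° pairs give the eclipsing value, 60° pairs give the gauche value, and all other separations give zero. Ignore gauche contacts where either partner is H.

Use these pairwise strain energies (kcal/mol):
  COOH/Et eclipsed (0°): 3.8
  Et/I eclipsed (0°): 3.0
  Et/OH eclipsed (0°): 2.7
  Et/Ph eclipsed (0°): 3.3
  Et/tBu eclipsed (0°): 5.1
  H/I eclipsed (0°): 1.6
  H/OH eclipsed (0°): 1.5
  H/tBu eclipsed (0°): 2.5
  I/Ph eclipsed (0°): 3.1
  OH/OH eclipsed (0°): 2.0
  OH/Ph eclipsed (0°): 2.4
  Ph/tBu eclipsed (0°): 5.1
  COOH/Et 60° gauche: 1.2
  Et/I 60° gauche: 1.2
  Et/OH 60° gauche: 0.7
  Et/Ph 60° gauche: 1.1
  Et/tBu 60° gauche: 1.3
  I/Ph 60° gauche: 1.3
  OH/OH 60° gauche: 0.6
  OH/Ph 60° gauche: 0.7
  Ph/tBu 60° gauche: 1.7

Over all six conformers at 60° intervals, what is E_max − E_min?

tBu at 0° is eclipsed. Et at 0° is eclipsed with tBu at 0° (5.1); H at 120° is eclipsed with I at 120° (1.6); Ph at 240° is eclipsed with OH at 240° (2.4). Total 9.1 kcal/mol.
tBu at 60° is staggered. Et at 0° is gauche with tBu at 60° (1.3); Et at 0° is gauche with OH at 300° (0.7); Ph at 240° is gauche with I at 180° (1.3); Ph at 240° is gauche with OH at 300° (0.7). Total 4.0 kcal/mol.
tBu at 120° is eclipsed. Et at 0° is eclipsed with OH at 0° (2.7); H at 120° is eclipsed with tBu at 120° (2.5); Ph at 240° is eclipsed with I at 240° (3.1). Total 8.3 kcal/mol.
tBu at 180° is staggered. Et at 0° is gauche with I at 300° (1.2); Et at 0° is gauche with OH at 60° (0.7); Ph at 240° is gauche with tBu at 180° (1.7); Ph at 240° is gauche with I at 300° (1.3). Total 4.9 kcal/mol.
tBu at 240° is eclipsed. Et at 0° is eclipsed with I at 0° (3.0); H at 120° is eclipsed with OH at 120° (1.5); Ph at 240° is eclipsed with tBu at 240° (5.1). Total 9.6 kcal/mol.
tBu at 300° is staggered. Et at 0° is gauche with tBu at 300° (1.3); Et at 0° is gauche with I at 60° (1.2); Ph at 240° is gauche with tBu at 300° (1.7); Ph at 240° is gauche with OH at 180° (0.7). Total 4.9 kcal/mol.
Max at 240° (9.6 kcal/mol), min at 60° (4.0 kcal/mol); barrier = 5.6 kcal/mol.

5.6 kcal/mol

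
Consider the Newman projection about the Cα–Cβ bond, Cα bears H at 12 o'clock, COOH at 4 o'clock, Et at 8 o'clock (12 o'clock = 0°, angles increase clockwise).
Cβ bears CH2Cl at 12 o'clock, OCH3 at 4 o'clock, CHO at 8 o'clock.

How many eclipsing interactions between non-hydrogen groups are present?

Non-H eclipsing pairs: COOH(120°)/OCH3(120°); Et(240°)/CHO(240°) — 2 interactions.

2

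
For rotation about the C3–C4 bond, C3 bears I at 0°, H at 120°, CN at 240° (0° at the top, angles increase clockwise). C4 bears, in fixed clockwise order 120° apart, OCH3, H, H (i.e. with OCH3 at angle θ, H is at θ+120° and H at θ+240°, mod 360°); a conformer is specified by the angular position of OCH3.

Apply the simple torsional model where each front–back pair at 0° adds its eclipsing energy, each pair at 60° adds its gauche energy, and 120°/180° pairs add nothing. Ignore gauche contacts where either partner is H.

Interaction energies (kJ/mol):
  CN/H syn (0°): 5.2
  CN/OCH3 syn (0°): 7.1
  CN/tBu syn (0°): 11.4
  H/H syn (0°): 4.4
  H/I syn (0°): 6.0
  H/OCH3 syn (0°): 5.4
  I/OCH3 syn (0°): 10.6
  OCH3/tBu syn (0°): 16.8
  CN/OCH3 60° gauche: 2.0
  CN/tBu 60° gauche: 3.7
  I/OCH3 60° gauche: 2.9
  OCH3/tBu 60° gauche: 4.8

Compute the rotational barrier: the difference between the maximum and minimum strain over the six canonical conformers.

OCH3 at 0° (eclipsed): I(0°)/OCH3(0°) eclipsed 10.6; H(120°)/H(120°) eclipsed 4.4; CN(240°)/H(240°) eclipsed 5.2 → 20.2 kJ/mol.
OCH3 at 60° (staggered): I(0°)/OCH3(60°) gauche 2.9 → 2.9 kJ/mol.
OCH3 at 120° (eclipsed): I(0°)/H(0°) eclipsed 6.0; H(120°)/OCH3(120°) eclipsed 5.4; CN(240°)/H(240°) eclipsed 5.2 → 16.6 kJ/mol.
OCH3 at 180° (staggered): CN(240°)/OCH3(180°) gauche 2.0 → 2.0 kJ/mol.
OCH3 at 240° (eclipsed): I(0°)/H(0°) eclipsed 6.0; H(120°)/H(120°) eclipsed 4.4; CN(240°)/OCH3(240°) eclipsed 7.1 → 17.5 kJ/mol.
OCH3 at 300° (staggered): I(0°)/OCH3(300°) gauche 2.9; CN(240°)/OCH3(300°) gauche 2.0 → 4.9 kJ/mol.
Max at 0° (20.2 kJ/mol), min at 180° (2.0 kJ/mol); barrier = 18.2 kJ/mol.

18.2 kJ/mol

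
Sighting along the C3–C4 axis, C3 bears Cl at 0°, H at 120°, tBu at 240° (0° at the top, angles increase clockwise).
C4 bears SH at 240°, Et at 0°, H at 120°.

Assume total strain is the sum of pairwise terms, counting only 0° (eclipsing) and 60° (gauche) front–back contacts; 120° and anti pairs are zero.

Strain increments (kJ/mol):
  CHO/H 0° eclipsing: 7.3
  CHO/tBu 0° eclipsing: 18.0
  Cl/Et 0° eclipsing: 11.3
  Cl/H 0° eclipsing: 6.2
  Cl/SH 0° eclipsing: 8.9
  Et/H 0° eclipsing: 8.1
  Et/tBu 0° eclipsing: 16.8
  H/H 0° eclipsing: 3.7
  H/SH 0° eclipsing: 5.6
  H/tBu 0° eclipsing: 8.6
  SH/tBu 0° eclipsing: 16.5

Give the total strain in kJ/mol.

This conformer is eclipsed. Cl at 0° is eclipsed with Et at 0° (11.3); H at 120° is eclipsed with H at 120° (3.7); tBu at 240° is eclipsed with SH at 240° (16.5). Total 31.5 kJ/mol.

31.5 kJ/mol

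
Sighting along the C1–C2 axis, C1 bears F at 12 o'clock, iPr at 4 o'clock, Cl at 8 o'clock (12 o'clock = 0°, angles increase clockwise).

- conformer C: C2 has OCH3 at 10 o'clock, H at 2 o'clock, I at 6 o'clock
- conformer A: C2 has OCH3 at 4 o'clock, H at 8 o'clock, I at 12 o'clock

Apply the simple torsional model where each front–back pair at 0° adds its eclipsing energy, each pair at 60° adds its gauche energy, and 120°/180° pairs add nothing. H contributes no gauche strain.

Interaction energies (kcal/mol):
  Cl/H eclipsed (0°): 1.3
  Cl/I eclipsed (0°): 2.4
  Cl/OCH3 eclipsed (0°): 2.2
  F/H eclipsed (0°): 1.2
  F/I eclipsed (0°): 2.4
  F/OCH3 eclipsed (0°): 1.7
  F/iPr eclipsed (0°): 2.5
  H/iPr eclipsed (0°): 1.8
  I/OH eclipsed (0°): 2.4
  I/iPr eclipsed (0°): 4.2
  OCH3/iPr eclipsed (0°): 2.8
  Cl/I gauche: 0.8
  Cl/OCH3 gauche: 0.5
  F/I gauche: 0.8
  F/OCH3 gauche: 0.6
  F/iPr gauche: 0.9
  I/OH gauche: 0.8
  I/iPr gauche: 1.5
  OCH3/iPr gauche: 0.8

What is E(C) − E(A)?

-3.1 kcal/mol

C (staggered): F(0°)/OCH3(300°) gauche 0.6; iPr(120°)/I(180°) gauche 1.5; Cl(240°)/OCH3(300°) gauche 0.5; Cl(240°)/I(180°) gauche 0.8 → 3.4 kcal/mol.
A (eclipsed): F(0°)/I(0°) eclipsed 2.4; iPr(120°)/OCH3(120°) eclipsed 2.8; Cl(240°)/H(240°) eclipsed 1.3 → 6.5 kcal/mol.
E(C) − E(A) = 3.4 − 6.5 = -3.1 kcal/mol.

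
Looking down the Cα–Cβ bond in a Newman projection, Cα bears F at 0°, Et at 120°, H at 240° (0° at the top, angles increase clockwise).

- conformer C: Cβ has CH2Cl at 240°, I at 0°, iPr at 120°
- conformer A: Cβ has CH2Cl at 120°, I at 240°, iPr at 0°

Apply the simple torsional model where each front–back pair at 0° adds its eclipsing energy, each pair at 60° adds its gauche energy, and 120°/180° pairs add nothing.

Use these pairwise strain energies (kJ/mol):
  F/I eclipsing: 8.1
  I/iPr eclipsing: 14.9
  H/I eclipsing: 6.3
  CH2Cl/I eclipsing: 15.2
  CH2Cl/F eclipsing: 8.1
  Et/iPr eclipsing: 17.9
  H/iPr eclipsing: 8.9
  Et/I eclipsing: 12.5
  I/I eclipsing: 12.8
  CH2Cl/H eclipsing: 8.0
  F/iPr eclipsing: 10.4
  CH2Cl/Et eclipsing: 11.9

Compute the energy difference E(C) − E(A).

+5.4 kJ/mol

C (eclipsed): F(0°)/I(0°) eclipsed 8.1; Et(120°)/iPr(120°) eclipsed 17.9; H(240°)/CH2Cl(240°) eclipsed 8.0 → 34.0 kJ/mol.
A (eclipsed): F(0°)/iPr(0°) eclipsed 10.4; Et(120°)/CH2Cl(120°) eclipsed 11.9; H(240°)/I(240°) eclipsed 6.3 → 28.6 kJ/mol.
E(C) − E(A) = 34.0 − 28.6 = +5.4 kJ/mol.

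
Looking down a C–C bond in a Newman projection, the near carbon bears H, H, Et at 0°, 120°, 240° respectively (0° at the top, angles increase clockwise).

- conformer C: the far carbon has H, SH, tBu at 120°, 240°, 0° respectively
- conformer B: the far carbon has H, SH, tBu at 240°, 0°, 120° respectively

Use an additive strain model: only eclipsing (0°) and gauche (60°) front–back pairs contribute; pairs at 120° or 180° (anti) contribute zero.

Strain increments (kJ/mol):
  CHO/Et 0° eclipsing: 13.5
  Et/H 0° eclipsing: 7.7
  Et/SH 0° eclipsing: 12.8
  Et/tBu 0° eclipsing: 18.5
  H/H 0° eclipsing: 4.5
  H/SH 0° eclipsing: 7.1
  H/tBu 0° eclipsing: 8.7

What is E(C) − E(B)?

C is eclipsed. H at 0° is eclipsed with tBu at 0° (8.7); H at 120° is eclipsed with H at 120° (4.5); Et at 240° is eclipsed with SH at 240° (12.8). Total 26.0 kJ/mol.
B is eclipsed. H at 0° is eclipsed with SH at 0° (7.1); H at 120° is eclipsed with tBu at 120° (8.7); Et at 240° is eclipsed with H at 240° (7.7). Total 23.5 kJ/mol.
E(C) − E(B) = 26.0 − 23.5 = +2.5 kJ/mol.

+2.5 kJ/mol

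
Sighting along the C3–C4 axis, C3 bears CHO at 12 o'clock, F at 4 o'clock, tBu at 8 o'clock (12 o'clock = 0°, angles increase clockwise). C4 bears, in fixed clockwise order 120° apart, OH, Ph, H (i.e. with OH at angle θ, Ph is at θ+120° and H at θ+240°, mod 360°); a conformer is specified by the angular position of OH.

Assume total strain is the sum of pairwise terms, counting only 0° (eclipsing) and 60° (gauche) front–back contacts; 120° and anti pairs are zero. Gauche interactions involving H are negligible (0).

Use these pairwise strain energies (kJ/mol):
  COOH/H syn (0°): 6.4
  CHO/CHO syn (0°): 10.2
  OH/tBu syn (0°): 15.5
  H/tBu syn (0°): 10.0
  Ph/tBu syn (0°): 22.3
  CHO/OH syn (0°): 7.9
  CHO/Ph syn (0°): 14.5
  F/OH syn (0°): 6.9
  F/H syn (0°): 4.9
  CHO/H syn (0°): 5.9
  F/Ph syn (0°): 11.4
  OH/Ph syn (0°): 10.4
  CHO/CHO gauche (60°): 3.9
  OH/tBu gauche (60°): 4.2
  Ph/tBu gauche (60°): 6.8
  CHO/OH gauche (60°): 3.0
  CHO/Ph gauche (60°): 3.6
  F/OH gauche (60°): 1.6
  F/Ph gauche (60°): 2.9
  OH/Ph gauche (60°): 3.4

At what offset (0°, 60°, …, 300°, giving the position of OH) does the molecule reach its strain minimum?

300°

OH at 0° is eclipsed. CHO at 0° is eclipsed with OH at 0° (7.9); F at 120° is eclipsed with Ph at 120° (11.4); tBu at 240° is eclipsed with H at 240° (10.0). Total 29.3 kJ/mol.
OH at 60° is staggered. CHO at 0° is gauche with OH at 60° (3.0); F at 120° is gauche with OH at 60° (1.6); F at 120° is gauche with Ph at 180° (2.9); tBu at 240° is gauche with Ph at 180° (6.8). Total 14.3 kJ/mol.
OH at 120° is eclipsed. CHO at 0° is eclipsed with H at 0° (5.9); F at 120° is eclipsed with OH at 120° (6.9); tBu at 240° is eclipsed with Ph at 240° (22.3). Total 35.1 kJ/mol.
OH at 180° is staggered. CHO at 0° is gauche with Ph at 300° (3.6); F at 120° is gauche with OH at 180° (1.6); tBu at 240° is gauche with OH at 180° (4.2); tBu at 240° is gauche with Ph at 300° (6.8). Total 16.2 kJ/mol.
OH at 240° is eclipsed. CHO at 0° is eclipsed with Ph at 0° (14.5); F at 120° is eclipsed with H at 120° (4.9); tBu at 240° is eclipsed with OH at 240° (15.5). Total 34.9 kJ/mol.
OH at 300° is staggered. CHO at 0° is gauche with OH at 300° (3.0); CHO at 0° is gauche with Ph at 60° (3.6); F at 120° is gauche with Ph at 60° (2.9); tBu at 240° is gauche with OH at 300° (4.2). Total 13.7 kJ/mol.
The minimum (13.7 kJ/mol) occurs with OH at 300°.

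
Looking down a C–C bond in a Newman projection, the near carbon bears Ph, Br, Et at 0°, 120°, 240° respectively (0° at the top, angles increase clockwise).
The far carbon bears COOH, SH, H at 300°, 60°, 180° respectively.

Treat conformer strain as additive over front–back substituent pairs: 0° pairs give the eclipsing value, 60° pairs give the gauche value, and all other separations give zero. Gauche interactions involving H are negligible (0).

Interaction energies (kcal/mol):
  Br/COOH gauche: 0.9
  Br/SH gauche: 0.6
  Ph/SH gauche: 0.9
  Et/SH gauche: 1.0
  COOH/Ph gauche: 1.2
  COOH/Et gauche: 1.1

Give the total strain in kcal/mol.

3.8 kcal/mol

This conformer is staggered. Ph at 0° is gauche with COOH at 300° (1.2); Ph at 0° is gauche with SH at 60° (0.9); Br at 120° is gauche with SH at 60° (0.6); Et at 240° is gauche with COOH at 300° (1.1). Total 3.8 kcal/mol.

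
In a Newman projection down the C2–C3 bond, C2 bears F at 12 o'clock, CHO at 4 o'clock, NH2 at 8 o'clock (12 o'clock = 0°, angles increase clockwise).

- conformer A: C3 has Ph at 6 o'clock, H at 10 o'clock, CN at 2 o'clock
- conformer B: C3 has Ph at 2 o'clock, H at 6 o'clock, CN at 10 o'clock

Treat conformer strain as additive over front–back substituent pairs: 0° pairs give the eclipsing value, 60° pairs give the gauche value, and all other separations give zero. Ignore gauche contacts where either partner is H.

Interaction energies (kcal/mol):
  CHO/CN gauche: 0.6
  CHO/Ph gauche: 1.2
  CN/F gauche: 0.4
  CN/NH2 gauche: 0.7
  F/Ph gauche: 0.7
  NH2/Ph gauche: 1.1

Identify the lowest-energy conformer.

A is staggered. F at 0° is gauche with CN at 60° (0.4); CHO at 120° is gauche with Ph at 180° (1.2); CHO at 120° is gauche with CN at 60° (0.6); NH2 at 240° is gauche with Ph at 180° (1.1). Total 3.3 kcal/mol.
B is staggered. F at 0° is gauche with Ph at 60° (0.7); F at 0° is gauche with CN at 300° (0.4); CHO at 120° is gauche with Ph at 60° (1.2); NH2 at 240° is gauche with CN at 300° (0.7). Total 3.0 kcal/mol.
B has the lowest total (3.0 kcal/mol).

B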